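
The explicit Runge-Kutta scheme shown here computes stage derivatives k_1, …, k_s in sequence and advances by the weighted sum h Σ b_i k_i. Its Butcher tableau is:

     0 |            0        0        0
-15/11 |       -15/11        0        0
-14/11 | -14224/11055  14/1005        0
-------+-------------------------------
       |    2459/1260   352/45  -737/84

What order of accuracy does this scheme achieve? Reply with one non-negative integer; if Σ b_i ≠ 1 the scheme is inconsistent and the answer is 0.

3

b = (2459/1260, 352/45, -737/84)
c = (0, -15/11, -14/11)
Ac = (0, 0, -14/737)
Σ b_i: 2459/1260·1 + 352/45·1 + (-737/84)·1 = 1 ✓
b·c: 352/45·(-15/11) + (-737/84)·(-14/11) = 1/2 ✓
b·c²: 352/45·225/121 + (-737/84)·196/121 = 1/3 ✓
b·Ac: (-737/84)·(-14/737) = 1/6 ✓; 3 stages ⇒ order 3.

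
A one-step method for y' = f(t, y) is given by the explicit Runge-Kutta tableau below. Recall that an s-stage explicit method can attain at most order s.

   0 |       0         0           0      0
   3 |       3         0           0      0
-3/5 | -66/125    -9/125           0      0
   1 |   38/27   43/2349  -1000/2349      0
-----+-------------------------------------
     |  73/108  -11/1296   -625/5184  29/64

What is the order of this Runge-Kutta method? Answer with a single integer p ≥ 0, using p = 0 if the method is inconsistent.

b = (73/108, -11/1296, -625/5184, 29/64)
c = (0, 3, -3/5, 1)
Ac = (0, 0, -27/125, 9/29)
Σ b_i: 73/108·1 + (-11/1296)·1 + (-625/5184)·1 + 29/64·1 = 1 ✓
b·c: (-11/1296)·3 + (-625/5184)·(-3/5) + 29/64·1 = 1/2 ✓
b·c²: (-11/1296)·9 + (-625/5184)·9/25 + 29/64·1 = 1/3 ✓
b·Ac: (-625/5184)·(-27/125) + 29/64·9/29 = 1/6 ✓
b·c³: (-11/1296)·27 + (-625/5184)·(-27/125) + 29/64·1 = 1/4 ✓
b·(c∘Ac): (-625/5184)·81/625 + 29/64·9/29 = 1/8 ✓
b·Ac²: (-625/5184)·(-81/125) + 29/64·1/87 = 1/12 ✓
b·A²c: 29/64·8/87 = 1/24 ✓; 4 stages ⇒ order 4.

4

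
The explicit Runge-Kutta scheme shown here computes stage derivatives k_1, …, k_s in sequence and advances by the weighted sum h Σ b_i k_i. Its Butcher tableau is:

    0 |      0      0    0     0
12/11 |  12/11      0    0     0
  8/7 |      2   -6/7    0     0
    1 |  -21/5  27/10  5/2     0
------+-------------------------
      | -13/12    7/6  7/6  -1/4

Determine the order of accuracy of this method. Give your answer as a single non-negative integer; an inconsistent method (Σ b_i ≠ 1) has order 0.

b = (-13/12, 7/6, 7/6, -1/4)
c = (0, 12/11, 8/7, 1)
Ac = (0, 0, -72/77, 2234/385)
Σ b_i: (-13/12)·1 + 7/6·1 + 7/6·1 + (-1/4)·1 = 1 ✓
b·c: 7/6·12/11 + 7/6·8/7 + (-1/4)·1 = 311/132 ≠ 1/2 ⇒ order 1.

1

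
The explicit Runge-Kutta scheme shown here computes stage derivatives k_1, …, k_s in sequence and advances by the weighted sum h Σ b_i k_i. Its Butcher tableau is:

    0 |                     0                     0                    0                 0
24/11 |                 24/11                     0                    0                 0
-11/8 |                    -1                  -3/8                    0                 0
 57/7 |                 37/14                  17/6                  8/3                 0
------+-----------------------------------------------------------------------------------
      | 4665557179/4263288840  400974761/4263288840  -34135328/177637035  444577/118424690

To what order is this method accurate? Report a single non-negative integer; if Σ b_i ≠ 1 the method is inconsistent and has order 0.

b = (4665557179/4263288840, 400974761/4263288840, -34135328/177637035, 444577/118424690)
c = (0, 24/11, -11/8, 57/7)
Ac = (0, 0, -9/11, 83/33)
Σ b_i: 4665557179/4263288840·1 + 400974761/4263288840·1 + (-34135328/177637035)·1 + 444577/118424690·1 = 1 ✓
b·c: 400974761/4263288840·24/11 + (-34135328/177637035)·(-11/8) + 444577/118424690·57/7 = 1/2 ✓
b·c²: 400974761/4263288840·576/121 + (-34135328/177637035)·121/64 + 444577/118424690·3249/49 = 1/3 ✓
b·Ac: (-34135328/177637035)·(-9/11) + 444577/118424690·83/33 = 1/6 ✓
b·c³: 400974761/4263288840·13824/1331 + (-34135328/177637035)·(-1331/512) + 444577/118424690·185193/343 = 766695973111/218848827120 ≠ 1/4 ⇒ order 3.
b·(c∘Ac): (-34135328/177637035)·9/8 + 444577/118424690·1577/77 = -181459609/1302671590 ≠ 1/8
b·Ac²: (-34135328/177637035)·(-216/121) + 444577/118424690·53809/2904 = 12899448851/31264118160 ≠ 1/12
b·A²c: 444577/118424690·(-24/11) = -5334924/651335795 ≠ 1/24

3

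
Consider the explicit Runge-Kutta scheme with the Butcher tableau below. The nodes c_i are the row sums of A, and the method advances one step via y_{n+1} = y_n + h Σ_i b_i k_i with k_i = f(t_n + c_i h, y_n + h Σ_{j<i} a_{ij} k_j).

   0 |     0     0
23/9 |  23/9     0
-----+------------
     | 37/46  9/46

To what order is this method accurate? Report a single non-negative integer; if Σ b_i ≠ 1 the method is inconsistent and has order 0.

b = (37/46, 9/46)
c = (0, 23/9)
Σ b_i: 37/46·1 + 9/46·1 = 1 ✓
b·c: 9/46·23/9 = 1/2 ✓; 2 stages ⇒ order 2.

2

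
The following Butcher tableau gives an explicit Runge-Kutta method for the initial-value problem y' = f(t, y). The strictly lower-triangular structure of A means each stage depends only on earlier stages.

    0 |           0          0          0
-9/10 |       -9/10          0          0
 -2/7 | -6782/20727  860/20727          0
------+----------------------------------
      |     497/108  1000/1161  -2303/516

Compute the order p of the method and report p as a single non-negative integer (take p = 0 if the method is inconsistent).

3

b = (497/108, 1000/1161, -2303/516)
c = (0, -9/10, -2/7)
Ac = (0, 0, -86/2303)
Σ b_i: 497/108·1 + 1000/1161·1 + (-2303/516)·1 = 1 ✓
b·c: 1000/1161·(-9/10) + (-2303/516)·(-2/7) = 1/2 ✓
b·c²: 1000/1161·81/100 + (-2303/516)·4/49 = 1/3 ✓
b·Ac: (-2303/516)·(-86/2303) = 1/6 ✓; 3 stages ⇒ order 3.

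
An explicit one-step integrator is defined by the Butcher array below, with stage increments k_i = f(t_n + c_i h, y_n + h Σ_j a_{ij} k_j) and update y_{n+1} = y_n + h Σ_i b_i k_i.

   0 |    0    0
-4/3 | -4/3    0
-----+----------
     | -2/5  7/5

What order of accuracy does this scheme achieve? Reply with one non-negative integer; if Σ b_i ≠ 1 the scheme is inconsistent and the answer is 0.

1

b = (-2/5, 7/5)
c = (0, -4/3)
Σ b_i: (-2/5)·1 + 7/5·1 = 1 ✓
b·c: 7/5·(-4/3) = -28/15 ≠ 1/2 ⇒ order 1.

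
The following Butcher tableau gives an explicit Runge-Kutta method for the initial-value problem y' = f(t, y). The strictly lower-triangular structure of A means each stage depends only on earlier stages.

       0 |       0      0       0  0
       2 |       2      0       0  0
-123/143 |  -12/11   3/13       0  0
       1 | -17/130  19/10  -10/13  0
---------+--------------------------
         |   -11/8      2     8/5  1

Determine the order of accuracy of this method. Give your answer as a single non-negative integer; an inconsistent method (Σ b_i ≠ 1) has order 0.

0

b = (-11/8, 2, 8/5, 1)
c = (0, 2, -123/143, 1)
Ac = (0, 0, 6/13, 41471/9295)
Σ b_i: (-11/8)·1 + 2·1 + 8/5·1 + 1·1 = 129/40 ≠ 1 ⇒ order 0.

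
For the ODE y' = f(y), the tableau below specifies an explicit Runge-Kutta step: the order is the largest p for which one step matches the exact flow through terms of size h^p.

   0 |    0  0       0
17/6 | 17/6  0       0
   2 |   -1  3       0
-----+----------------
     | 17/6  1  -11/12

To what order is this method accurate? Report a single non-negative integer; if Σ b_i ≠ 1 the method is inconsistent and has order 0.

b = (17/6, 1, -11/12)
c = (0, 17/6, 2)
Ac = (0, 0, 17/2)
Σ b_i: 17/6·1 + 1·1 + (-11/12)·1 = 35/12 ≠ 1 ⇒ order 0.

0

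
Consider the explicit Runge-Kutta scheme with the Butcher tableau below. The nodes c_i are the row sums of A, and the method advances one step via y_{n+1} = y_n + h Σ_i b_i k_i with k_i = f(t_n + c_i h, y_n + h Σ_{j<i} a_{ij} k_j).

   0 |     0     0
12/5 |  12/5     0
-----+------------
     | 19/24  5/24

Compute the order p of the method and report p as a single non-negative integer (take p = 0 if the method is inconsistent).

b = (19/24, 5/24)
c = (0, 12/5)
Σ b_i: 19/24·1 + 5/24·1 = 1 ✓
b·c: 5/24·12/5 = 1/2 ✓; 2 stages ⇒ order 2.

2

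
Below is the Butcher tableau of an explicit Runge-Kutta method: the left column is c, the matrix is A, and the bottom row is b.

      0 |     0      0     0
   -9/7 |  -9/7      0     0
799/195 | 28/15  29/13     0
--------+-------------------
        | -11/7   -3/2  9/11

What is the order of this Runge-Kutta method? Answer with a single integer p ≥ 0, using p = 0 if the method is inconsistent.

0

b = (-11/7, -3/2, 9/11)
c = (0, -9/7, 799/195)
Ac = (0, 0, -261/91)
Σ b_i: (-11/7)·1 + (-3/2)·1 + 9/11·1 = -347/154 ≠ 1 ⇒ order 0.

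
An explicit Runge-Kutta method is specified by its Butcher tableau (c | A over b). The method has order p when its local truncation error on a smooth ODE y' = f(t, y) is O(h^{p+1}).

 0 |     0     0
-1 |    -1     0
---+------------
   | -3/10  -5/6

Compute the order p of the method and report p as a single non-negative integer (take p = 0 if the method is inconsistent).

0

b = (-3/10, -5/6)
c = (0, -1)
Σ b_i: (-3/10)·1 + (-5/6)·1 = -17/15 ≠ 1 ⇒ order 0.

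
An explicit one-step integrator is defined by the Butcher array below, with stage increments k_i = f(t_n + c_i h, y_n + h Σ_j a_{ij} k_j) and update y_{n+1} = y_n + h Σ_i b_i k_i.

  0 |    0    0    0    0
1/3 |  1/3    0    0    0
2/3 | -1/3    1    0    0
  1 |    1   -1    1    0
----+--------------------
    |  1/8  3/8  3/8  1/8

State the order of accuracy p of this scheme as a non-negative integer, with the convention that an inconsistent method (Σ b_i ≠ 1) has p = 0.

b = (1/8, 3/8, 3/8, 1/8)
c = (0, 1/3, 2/3, 1)
Ac = (0, 0, 1/3, 1/3)
Σ b_i: 1/8·1 + 3/8·1 + 3/8·1 + 1/8·1 = 1 ✓
b·c: 3/8·1/3 + 3/8·2/3 + 1/8·1 = 1/2 ✓
b·c²: 3/8·1/9 + 3/8·4/9 + 1/8·1 = 1/3 ✓
b·Ac: 3/8·1/3 + 1/8·1/3 = 1/6 ✓
b·c³: 3/8·1/27 + 3/8·8/27 + 1/8·1 = 1/4 ✓
b·(c∘Ac): 3/8·2/9 + 1/8·1/3 = 1/8 ✓
b·Ac²: 3/8·1/9 + 1/8·1/3 = 1/12 ✓
b·A²c: 1/8·1/3 = 1/24 ✓; 4 stages ⇒ order 4.

4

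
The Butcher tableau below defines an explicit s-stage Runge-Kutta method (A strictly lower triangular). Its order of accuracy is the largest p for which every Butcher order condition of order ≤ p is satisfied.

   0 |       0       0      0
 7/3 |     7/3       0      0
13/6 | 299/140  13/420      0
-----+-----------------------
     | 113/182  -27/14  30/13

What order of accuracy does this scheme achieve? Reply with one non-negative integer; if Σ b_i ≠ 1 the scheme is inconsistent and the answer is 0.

3

b = (113/182, -27/14, 30/13)
c = (0, 7/3, 13/6)
Ac = (0, 0, 13/180)
Σ b_i: 113/182·1 + (-27/14)·1 + 30/13·1 = 1 ✓
b·c: (-27/14)·7/3 + 30/13·13/6 = 1/2 ✓
b·c²: (-27/14)·49/9 + 30/13·169/36 = 1/3 ✓
b·Ac: 30/13·13/180 = 1/6 ✓; 3 stages ⇒ order 3.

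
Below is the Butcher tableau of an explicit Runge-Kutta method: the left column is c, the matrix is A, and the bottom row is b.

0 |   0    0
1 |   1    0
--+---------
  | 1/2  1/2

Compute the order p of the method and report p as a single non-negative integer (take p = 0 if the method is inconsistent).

b = (1/2, 1/2)
c = (0, 1)
Σ b_i: 1/2·1 + 1/2·1 = 1 ✓
b·c: 1/2·1 = 1/2 ✓; 2 stages ⇒ order 2.

2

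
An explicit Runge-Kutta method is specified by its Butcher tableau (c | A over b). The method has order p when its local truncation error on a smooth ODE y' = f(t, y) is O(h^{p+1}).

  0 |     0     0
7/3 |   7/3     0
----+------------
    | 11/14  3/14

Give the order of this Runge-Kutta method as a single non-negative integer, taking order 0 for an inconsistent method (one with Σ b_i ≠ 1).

b = (11/14, 3/14)
c = (0, 7/3)
Σ b_i: 11/14·1 + 3/14·1 = 1 ✓
b·c: 3/14·7/3 = 1/2 ✓; 2 stages ⇒ order 2.

2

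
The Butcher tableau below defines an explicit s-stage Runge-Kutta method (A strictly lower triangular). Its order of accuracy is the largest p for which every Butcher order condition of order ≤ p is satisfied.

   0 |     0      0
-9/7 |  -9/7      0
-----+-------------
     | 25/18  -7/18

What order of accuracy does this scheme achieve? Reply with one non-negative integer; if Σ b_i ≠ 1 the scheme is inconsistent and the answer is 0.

b = (25/18, -7/18)
c = (0, -9/7)
Σ b_i: 25/18·1 + (-7/18)·1 = 1 ✓
b·c: (-7/18)·(-9/7) = 1/2 ✓; 2 stages ⇒ order 2.

2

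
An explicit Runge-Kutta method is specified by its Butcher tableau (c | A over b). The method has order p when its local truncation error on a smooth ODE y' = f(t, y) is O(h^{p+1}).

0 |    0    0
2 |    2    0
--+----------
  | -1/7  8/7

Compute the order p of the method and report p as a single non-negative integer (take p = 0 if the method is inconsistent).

1

b = (-1/7, 8/7)
c = (0, 2)
Σ b_i: (-1/7)·1 + 8/7·1 = 1 ✓
b·c: 8/7·2 = 16/7 ≠ 1/2 ⇒ order 1.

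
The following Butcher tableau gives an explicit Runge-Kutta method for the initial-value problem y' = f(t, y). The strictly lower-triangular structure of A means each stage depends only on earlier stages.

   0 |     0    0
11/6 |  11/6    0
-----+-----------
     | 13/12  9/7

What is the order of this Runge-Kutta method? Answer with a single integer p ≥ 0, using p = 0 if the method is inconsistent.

b = (13/12, 9/7)
c = (0, 11/6)
Σ b_i: 13/12·1 + 9/7·1 = 199/84 ≠ 1 ⇒ order 0.

0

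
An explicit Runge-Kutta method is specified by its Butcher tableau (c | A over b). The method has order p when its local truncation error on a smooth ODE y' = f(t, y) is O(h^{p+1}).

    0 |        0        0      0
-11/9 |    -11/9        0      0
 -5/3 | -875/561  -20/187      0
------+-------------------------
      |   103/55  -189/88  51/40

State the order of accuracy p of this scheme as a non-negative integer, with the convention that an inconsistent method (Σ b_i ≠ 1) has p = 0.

3

b = (103/55, -189/88, 51/40)
c = (0, -11/9, -5/3)
Ac = (0, 0, 20/153)
Σ b_i: 103/55·1 + (-189/88)·1 + 51/40·1 = 1 ✓
b·c: (-189/88)·(-11/9) + 51/40·(-5/3) = 1/2 ✓
b·c²: (-189/88)·121/81 + 51/40·25/9 = 1/3 ✓
b·Ac: 51/40·20/153 = 1/6 ✓; 3 stages ⇒ order 3.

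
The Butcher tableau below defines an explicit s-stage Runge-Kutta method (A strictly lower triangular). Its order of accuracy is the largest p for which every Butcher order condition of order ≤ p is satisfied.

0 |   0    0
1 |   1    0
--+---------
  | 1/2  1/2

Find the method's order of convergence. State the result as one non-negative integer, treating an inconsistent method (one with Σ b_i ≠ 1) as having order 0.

2

b = (1/2, 1/2)
c = (0, 1)
Σ b_i: 1/2·1 + 1/2·1 = 1 ✓
b·c: 1/2·1 = 1/2 ✓; 2 stages ⇒ order 2.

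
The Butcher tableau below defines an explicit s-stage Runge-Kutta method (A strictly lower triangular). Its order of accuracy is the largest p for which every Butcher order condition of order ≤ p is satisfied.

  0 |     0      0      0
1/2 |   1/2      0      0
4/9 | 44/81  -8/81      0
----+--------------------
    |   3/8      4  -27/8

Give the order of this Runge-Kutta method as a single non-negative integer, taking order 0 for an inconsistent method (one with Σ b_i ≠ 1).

3

b = (3/8, 4, -27/8)
c = (0, 1/2, 4/9)
Ac = (0, 0, -4/81)
Σ b_i: 3/8·1 + 4·1 + (-27/8)·1 = 1 ✓
b·c: 4·1/2 + (-27/8)·4/9 = 1/2 ✓
b·c²: 4·1/4 + (-27/8)·16/81 = 1/3 ✓
b·Ac: (-27/8)·(-4/81) = 1/6 ✓; 3 stages ⇒ order 3.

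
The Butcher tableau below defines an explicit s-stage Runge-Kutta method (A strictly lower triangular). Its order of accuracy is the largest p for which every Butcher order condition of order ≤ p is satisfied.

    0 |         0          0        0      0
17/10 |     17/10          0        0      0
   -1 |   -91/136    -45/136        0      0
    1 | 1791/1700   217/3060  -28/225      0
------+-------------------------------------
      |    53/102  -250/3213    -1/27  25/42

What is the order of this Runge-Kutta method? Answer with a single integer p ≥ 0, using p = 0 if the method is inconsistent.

4

b = (53/102, -250/3213, -1/27, 25/42)
c = (0, 17/10, -1, 1)
Ac = (0, 0, -9/16, 49/200)
Σ b_i: 53/102·1 + (-250/3213)·1 + (-1/27)·1 + 25/42·1 = 1 ✓
b·c: (-250/3213)·17/10 + (-1/27)·(-1) + 25/42·1 = 1/2 ✓
b·c²: (-250/3213)·289/100 + (-1/27)·1 + 25/42·1 = 1/3 ✓
b·Ac: (-1/27)·(-9/16) + 25/42·49/200 = 1/6 ✓
b·c³: (-250/3213)·4913/1000 + (-1/27)·(-1) + 25/42·1 = 1/4 ✓
b·(c∘Ac): (-1/27)·9/16 + 25/42·49/200 = 1/8 ✓
b·Ac²: (-1/27)·(-153/160) + 25/42·161/2000 = 1/12 ✓
b·A²c: 25/42·7/100 = 1/24 ✓; 4 stages ⇒ order 4.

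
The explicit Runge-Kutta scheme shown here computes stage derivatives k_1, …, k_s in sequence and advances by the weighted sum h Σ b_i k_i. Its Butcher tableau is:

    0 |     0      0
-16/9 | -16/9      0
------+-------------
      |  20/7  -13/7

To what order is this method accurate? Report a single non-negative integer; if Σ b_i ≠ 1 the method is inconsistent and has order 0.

1

b = (20/7, -13/7)
c = (0, -16/9)
Σ b_i: 20/7·1 + (-13/7)·1 = 1 ✓
b·c: (-13/7)·(-16/9) = 208/63 ≠ 1/2 ⇒ order 1.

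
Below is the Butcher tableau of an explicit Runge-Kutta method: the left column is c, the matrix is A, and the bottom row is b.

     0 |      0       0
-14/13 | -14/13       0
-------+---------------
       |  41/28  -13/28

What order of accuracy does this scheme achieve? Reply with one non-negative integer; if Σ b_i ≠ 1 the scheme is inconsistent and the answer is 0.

b = (41/28, -13/28)
c = (0, -14/13)
Σ b_i: 41/28·1 + (-13/28)·1 = 1 ✓
b·c: (-13/28)·(-14/13) = 1/2 ✓; 2 stages ⇒ order 2.

2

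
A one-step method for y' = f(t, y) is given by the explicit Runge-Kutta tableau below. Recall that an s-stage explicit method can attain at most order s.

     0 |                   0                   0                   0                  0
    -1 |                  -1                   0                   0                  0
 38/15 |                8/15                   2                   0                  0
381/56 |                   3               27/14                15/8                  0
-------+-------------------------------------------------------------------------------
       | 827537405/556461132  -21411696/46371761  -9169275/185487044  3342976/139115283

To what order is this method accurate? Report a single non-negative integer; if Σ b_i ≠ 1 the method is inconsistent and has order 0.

3

b = (827537405/556461132, -21411696/46371761, -9169275/185487044, 3342976/139115283)
c = (0, -1, 38/15, 381/56)
Ac = (0, 0, -2, 79/28)
Σ b_i: 827537405/556461132·1 + (-21411696/46371761)·1 + (-9169275/185487044)·1 + 3342976/139115283·1 = 1 ✓
b·c: (-21411696/46371761)·(-1) + (-9169275/185487044)·38/15 + 3342976/139115283·381/56 = 1/2 ✓
b·c²: (-21411696/46371761)·1 + (-9169275/185487044)·1444/225 + 3342976/139115283·145161/3136 = 1/3 ✓
b·Ac: (-9169275/185487044)·(-2) + 3342976/139115283·79/28 = 1/6 ✓
b·c³: (-21411696/46371761)·(-1) + (-9169275/185487044)·54872/3375 + 3342976/139115283·55306341/175616 = 22220712133/3075179940 ≠ 1/4 ⇒ order 3.
b·(c∘Ac): (-9169275/185487044)·(-76/15) + 3342976/139115283·30099/1568 = 33004771/46371761 ≠ 1/8
b·Ac²: (-9169275/185487044)·2 + 3342976/139115283·1466/105 = 51979579/219655710 ≠ 1/12
b·A²c: 3342976/139115283·(-15/4) = -4178720/46371761 ≠ 1/24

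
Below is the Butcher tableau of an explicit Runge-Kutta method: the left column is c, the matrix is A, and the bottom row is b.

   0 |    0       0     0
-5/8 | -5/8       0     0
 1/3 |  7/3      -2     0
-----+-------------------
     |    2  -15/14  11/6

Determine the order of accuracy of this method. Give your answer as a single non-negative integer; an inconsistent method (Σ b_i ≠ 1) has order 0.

b = (2, -15/14, 11/6)
c = (0, -5/8, 1/3)
Ac = (0, 0, 5/4)
Σ b_i: 2·1 + (-15/14)·1 + 11/6·1 = 58/21 ≠ 1 ⇒ order 0.

0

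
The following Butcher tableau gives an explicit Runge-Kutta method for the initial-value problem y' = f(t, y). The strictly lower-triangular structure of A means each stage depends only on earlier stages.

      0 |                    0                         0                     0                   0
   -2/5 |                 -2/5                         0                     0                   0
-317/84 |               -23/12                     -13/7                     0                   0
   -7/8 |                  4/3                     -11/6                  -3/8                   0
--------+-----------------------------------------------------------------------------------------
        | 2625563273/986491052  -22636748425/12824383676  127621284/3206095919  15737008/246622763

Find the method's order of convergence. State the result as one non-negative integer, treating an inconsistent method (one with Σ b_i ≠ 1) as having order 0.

b = (2625563273/986491052, -22636748425/12824383676, 127621284/3206095919, 15737008/246622763)
c = (0, -2/5, -317/84, -7/8)
Ac = (0, 0, 26/35, 7219/3360)
Σ b_i: 2625563273/986491052·1 + (-22636748425/12824383676)·1 + 127621284/3206095919·1 + 15737008/246622763·1 = 1 ✓
b·c: (-22636748425/12824383676)·(-2/5) + 127621284/3206095919·(-317/84) + 15737008/246622763·(-7/8) = 1/2 ✓
b·c²: (-22636748425/12824383676)·4/25 + 127621284/3206095919·100489/7056 + 15737008/246622763·49/64 = 1/3 ✓
b·Ac: 127621284/3206095919·26/35 + 15737008/246622763·7219/3360 = 1/6 ✓
b·c³: (-22636748425/12824383676)·(-8/125) + 127621284/3206095919·(-31855013/592704) + 15737008/246622763·(-343/512) = -5143824531997/2485957451040 ≠ 1/4 ⇒ order 3.
b·(c∘Ac): 127621284/3206095919·(-4121/1470) + 15737008/246622763·(-7219/3840) = -13705393873/59189463120 ≠ 1/8
b·Ac²: 127621284/3206095919·(-52/175) + 15737008/246622763·(-883403/156800) = -25641990643/69054373640 ≠ 1/12
b·A²c: 15737008/246622763·(-39/140) = -21919404/1233113815 ≠ 1/24

3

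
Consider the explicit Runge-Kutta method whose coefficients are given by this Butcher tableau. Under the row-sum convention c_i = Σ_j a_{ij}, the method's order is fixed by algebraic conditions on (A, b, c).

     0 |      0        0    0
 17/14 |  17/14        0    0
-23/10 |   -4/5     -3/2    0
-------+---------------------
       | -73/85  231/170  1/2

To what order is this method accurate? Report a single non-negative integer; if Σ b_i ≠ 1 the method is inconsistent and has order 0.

2

b = (-73/85, 231/170, 1/2)
c = (0, 17/14, -23/10)
Ac = (0, 0, -51/28)
Σ b_i: (-73/85)·1 + 231/170·1 + 1/2·1 = 1 ✓
b·c: 231/170·17/14 + 1/2·(-23/10) = 1/2 ✓
b·c²: 231/170·289/196 + 1/2·529/100 = 1627/350 ≠ 1/3 ⇒ order 2.
b·Ac: 1/2·(-51/28) = -51/56 ≠ 1/6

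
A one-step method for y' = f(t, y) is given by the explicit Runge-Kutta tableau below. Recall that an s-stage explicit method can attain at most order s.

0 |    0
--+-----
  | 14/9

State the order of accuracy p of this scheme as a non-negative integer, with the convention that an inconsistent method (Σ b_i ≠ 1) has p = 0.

0

b = (14/9)
c = (0)
Σ b_i: 14/9·1 = 14/9 ≠ 1 ⇒ order 0.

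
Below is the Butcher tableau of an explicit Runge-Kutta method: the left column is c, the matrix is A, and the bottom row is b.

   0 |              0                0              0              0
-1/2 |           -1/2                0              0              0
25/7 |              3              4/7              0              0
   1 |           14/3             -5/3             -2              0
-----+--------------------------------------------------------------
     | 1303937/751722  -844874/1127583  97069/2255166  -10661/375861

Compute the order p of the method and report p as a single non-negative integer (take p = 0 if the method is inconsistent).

3

b = (1303937/751722, -844874/1127583, 97069/2255166, -10661/375861)
c = (0, -1/2, 25/7, 1)
Ac = (0, 0, -2/7, -265/42)
Σ b_i: 1303937/751722·1 + (-844874/1127583)·1 + 97069/2255166·1 + (-10661/375861)·1 = 1 ✓
b·c: (-844874/1127583)·(-1/2) + 97069/2255166·25/7 + (-10661/375861)·1 = 1/2 ✓
b·c²: (-844874/1127583)·1/4 + 97069/2255166·625/49 + (-10661/375861)·1 = 1/3 ✓
b·Ac: 97069/2255166·(-2/7) + (-10661/375861)·(-265/42) = 1/6 ✓
b·c³: (-844874/1127583)·(-1/8) + 97069/2255166·15625/343 + (-10661/375861)·1 = 3046085/1503444 ≠ 1/4 ⇒ order 3.
b·(c∘Ac): 97069/2255166·(-50/49) + (-10661/375861)·(-265/42) = 101515/751722 ≠ 1/8
b·Ac²: 97069/2255166·1/7 + (-10661/375861)·(-15245/588) = 7804091/10524108 ≠ 1/12
b·A²c: (-10661/375861)·4/7 = -6092/375861 ≠ 1/24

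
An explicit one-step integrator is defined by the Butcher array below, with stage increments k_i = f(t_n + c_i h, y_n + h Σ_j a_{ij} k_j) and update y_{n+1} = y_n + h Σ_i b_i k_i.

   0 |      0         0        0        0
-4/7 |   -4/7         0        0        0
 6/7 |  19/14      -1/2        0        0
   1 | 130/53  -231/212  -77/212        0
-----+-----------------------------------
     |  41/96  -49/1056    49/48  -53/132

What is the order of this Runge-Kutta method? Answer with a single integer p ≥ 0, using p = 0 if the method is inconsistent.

4

b = (41/96, -49/1056, 49/48, -53/132)
c = (0, -4/7, 6/7, 1)
Ac = (0, 0, 2/7, 33/106)
Σ b_i: 41/96·1 + (-49/1056)·1 + 49/48·1 + (-53/132)·1 = 1 ✓
b·c: (-49/1056)·(-4/7) + 49/48·6/7 + (-53/132)·1 = 1/2 ✓
b·c²: (-49/1056)·16/49 + 49/48·36/49 + (-53/132)·1 = 1/3 ✓
b·Ac: 49/48·2/7 + (-53/132)·33/106 = 1/6 ✓
b·c³: (-49/1056)·(-64/343) + 49/48·216/343 + (-53/132)·1 = 1/4 ✓
b·(c∘Ac): 49/48·12/49 + (-53/132)·33/106 = 1/8 ✓
b·Ac²: 49/48·(-8/49) + (-53/132)·(-33/53) = 1/12 ✓
b·A²c: (-53/132)·(-11/106) = 1/24 ✓; 4 stages ⇒ order 4.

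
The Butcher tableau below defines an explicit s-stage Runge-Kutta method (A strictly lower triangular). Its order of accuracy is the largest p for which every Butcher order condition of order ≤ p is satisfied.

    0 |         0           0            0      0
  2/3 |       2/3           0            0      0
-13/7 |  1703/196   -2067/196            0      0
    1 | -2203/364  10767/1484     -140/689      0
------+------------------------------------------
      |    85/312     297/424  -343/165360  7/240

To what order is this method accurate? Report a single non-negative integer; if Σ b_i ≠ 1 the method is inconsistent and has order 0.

4

b = (85/312, 297/424, -343/165360, 7/240)
c = (0, 2/3, -13/7, 1)
Ac = (0, 0, -689/98, 73/14)
Σ b_i: 85/312·1 + 297/424·1 + (-343/165360)·1 + 7/240·1 = 1 ✓
b·c: 297/424·2/3 + (-343/165360)·(-13/7) + 7/240·1 = 1/2 ✓
b·c²: 297/424·4/9 + (-343/165360)·169/49 + 7/240·1 = 1/3 ✓
b·Ac: (-343/165360)·(-689/98) + 7/240·73/14 = 1/6 ✓
b·c³: 297/424·8/27 + (-343/165360)·(-2197/343) + 7/240·1 = 1/4 ✓
b·(c∘Ac): (-343/165360)·8957/686 + 7/240·73/14 = 1/8 ✓
b·Ac²: (-343/165360)·(-689/147) + 7/240·53/21 = 1/12 ✓
b·A²c: 7/240·10/7 = 1/24 ✓; 4 stages ⇒ order 4.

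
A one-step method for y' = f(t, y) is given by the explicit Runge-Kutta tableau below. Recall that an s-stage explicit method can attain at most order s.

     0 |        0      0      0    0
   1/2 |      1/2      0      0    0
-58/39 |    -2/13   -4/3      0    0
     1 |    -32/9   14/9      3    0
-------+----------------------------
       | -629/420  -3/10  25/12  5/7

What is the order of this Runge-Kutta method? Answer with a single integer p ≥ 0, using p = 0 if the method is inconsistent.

1

b = (-629/420, -3/10, 25/12, 5/7)
c = (0, 1/2, -58/39, 1)
Ac = (0, 0, -2/3, -431/117)
Σ b_i: (-629/420)·1 + (-3/10)·1 + 25/12·1 + 5/7·1 = 1 ✓
b·c: (-3/10)·1/2 + 25/12·(-58/39) + 5/7·1 = -41507/16380 ≠ 1/2 ⇒ order 1.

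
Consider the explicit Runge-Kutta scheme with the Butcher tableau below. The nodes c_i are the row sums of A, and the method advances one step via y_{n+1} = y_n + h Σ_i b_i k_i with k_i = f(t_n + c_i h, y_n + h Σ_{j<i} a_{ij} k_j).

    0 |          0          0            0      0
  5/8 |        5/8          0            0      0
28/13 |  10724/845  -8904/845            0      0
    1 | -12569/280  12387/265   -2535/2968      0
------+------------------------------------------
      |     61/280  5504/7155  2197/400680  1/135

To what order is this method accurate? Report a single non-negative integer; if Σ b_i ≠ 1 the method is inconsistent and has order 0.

b = (61/280, 5504/7155, 2197/400680, 1/135)
c = (0, 5/8, 28/13, 1)
Ac = (0, 0, -1113/169, 219/8)
Σ b_i: 61/280·1 + 5504/7155·1 + 2197/400680·1 + 1/135·1 = 1 ✓
b·c: 5504/7155·5/8 + 2197/400680·28/13 + 1/135·1 = 1/2 ✓
b·c²: 5504/7155·25/64 + 2197/400680·784/169 + 1/135·1 = 1/3 ✓
b·Ac: 2197/400680·(-1113/169) + 1/135·219/8 = 1/6 ✓
b·c³: 5504/7155·125/512 + 2197/400680·21952/2197 + 1/135·1 = 1/4 ✓
b·(c∘Ac): 2197/400680·(-31164/2197) + 1/135·219/8 = 1/8 ✓
b·Ac²: 2197/400680·(-5565/1352) + 1/135·915/64 = 1/12 ✓
b·A²c: 1/135·45/8 = 1/24 ✓; 4 stages ⇒ order 4.

4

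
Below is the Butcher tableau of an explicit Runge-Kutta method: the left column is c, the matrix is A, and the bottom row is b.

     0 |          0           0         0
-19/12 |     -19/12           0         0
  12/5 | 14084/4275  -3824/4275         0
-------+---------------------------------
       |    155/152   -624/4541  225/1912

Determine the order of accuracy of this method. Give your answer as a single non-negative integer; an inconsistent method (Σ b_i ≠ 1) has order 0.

3

b = (155/152, -624/4541, 225/1912)
c = (0, -19/12, 12/5)
Ac = (0, 0, 956/675)
Σ b_i: 155/152·1 + (-624/4541)·1 + 225/1912·1 = 1 ✓
b·c: (-624/4541)·(-19/12) + 225/1912·12/5 = 1/2 ✓
b·c²: (-624/4541)·361/144 + 225/1912·144/25 = 1/3 ✓
b·Ac: 225/1912·956/675 = 1/6 ✓; 3 stages ⇒ order 3.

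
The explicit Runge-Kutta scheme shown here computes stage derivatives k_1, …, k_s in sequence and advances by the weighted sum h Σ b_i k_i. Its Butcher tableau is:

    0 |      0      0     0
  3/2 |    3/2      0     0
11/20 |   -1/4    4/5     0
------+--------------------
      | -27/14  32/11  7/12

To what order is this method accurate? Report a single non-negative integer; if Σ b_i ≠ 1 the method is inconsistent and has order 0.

b = (-27/14, 32/11, 7/12)
c = (0, 3/2, 11/20)
Ac = (0, 0, 6/5)
Σ b_i: (-27/14)·1 + 32/11·1 + 7/12·1 = 1445/924 ≠ 1 ⇒ order 0.

0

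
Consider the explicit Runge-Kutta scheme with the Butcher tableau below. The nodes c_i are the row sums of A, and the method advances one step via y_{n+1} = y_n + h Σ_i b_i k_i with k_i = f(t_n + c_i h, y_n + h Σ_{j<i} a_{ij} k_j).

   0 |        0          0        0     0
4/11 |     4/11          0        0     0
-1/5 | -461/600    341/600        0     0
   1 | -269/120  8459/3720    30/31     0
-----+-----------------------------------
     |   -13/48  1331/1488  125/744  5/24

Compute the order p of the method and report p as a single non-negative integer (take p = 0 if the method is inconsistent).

b = (-13/48, 1331/1488, 125/744, 5/24)
c = (0, 4/11, -1/5, 1)
Ac = (0, 0, 31/150, 19/30)
Σ b_i: (-13/48)·1 + 1331/1488·1 + 125/744·1 + 5/24·1 = 1 ✓
b·c: 1331/1488·4/11 + 125/744·(-1/5) + 5/24·1 = 1/2 ✓
b·c²: 1331/1488·16/121 + 125/744·1/25 + 5/24·1 = 1/3 ✓
b·Ac: 125/744·31/150 + 5/24·19/30 = 1/6 ✓
b·c³: 1331/1488·64/1331 + 125/744·(-1/125) + 5/24·1 = 1/4 ✓
b·(c∘Ac): 125/744·(-31/750) + 5/24·19/30 = 1/8 ✓
b·Ac²: 125/744·62/825 + 5/24·56/165 = 1/12 ✓
b·A²c: 5/24·1/5 = 1/24 ✓; 4 stages ⇒ order 4.

4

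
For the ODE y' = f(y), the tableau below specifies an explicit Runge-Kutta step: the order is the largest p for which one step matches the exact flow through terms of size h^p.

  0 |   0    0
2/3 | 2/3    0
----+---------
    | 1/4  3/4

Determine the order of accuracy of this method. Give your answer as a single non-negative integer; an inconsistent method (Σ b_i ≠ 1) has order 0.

b = (1/4, 3/4)
c = (0, 2/3)
Σ b_i: 1/4·1 + 3/4·1 = 1 ✓
b·c: 3/4·2/3 = 1/2 ✓; 2 stages ⇒ order 2.

2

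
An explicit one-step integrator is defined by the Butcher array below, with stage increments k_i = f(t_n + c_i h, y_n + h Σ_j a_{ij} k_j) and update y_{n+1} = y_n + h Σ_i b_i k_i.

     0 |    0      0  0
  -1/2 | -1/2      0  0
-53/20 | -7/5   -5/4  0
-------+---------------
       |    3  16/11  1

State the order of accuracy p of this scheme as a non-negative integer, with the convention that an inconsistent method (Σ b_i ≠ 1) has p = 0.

0

b = (3, 16/11, 1)
c = (0, -1/2, -53/20)
Ac = (0, 0, 5/8)
Σ b_i: 3·1 + 16/11·1 + 1·1 = 60/11 ≠ 1 ⇒ order 0.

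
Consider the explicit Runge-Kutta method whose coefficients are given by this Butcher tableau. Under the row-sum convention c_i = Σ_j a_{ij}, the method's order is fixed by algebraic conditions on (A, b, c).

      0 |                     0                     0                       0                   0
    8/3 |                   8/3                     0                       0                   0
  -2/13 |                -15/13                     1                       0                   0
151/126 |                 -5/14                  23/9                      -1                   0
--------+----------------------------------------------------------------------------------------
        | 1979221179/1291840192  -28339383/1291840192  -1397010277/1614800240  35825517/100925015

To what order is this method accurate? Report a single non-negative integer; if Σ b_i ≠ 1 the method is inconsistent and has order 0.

3

b = (1979221179/1291840192, -28339383/1291840192, -1397010277/1614800240, 35825517/100925015)
c = (0, 8/3, -2/13, 151/126)
Ac = (0, 0, 8/3, 2446/351)
Σ b_i: 1979221179/1291840192·1 + (-28339383/1291840192)·1 + (-1397010277/1614800240)·1 + 35825517/100925015·1 = 1 ✓
b·c: (-28339383/1291840192)·8/3 + (-1397010277/1614800240)·(-2/13) + 35825517/100925015·151/126 = 1/2 ✓
b·c²: (-28339383/1291840192)·64/9 + (-1397010277/1614800240)·4/169 + 35825517/100925015·22801/15876 = 1/3 ✓
b·Ac: (-1397010277/1614800240)·8/3 + 35825517/100925015·2446/351 = 1/6 ✓
b·c³: (-28339383/1291840192)·512/27 + (-1397010277/1614800240)·(-8/2197) + 35825517/100925015·3442951/2000376 = 78603645293/396756418968 ≠ 1/4 ⇒ order 3.
b·(c∘Ac): (-1397010277/1614800240)·(-16/39) + 35825517/100925015·184673/22113 = 603020800/181665027 ≠ 1/8
b·Ac²: (-1397010277/1614800240)·64/9 + 35825517/100925015·248444/13689 = 685853368/2361645351 ≠ 1/12
b·A²c: 35825517/100925015·(-8/3) = -95534712/100925015 ≠ 1/24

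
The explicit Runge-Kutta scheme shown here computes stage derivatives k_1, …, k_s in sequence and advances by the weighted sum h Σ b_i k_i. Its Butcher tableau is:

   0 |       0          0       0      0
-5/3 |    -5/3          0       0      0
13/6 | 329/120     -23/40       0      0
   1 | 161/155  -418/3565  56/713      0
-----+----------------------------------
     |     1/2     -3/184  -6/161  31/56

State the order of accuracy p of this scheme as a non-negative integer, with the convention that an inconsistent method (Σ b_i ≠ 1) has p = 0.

4

b = (1/2, -3/184, -6/161, 31/56)
c = (0, -5/3, 13/6, 1)
Ac = (0, 0, 23/24, 34/93)
Σ b_i: 1/2·1 + (-3/184)·1 + (-6/161)·1 + 31/56·1 = 1 ✓
b·c: (-3/184)·(-5/3) + (-6/161)·13/6 + 31/56·1 = 1/2 ✓
b·c²: (-3/184)·25/9 + (-6/161)·169/36 + 31/56·1 = 1/3 ✓
b·Ac: (-6/161)·23/24 + 31/56·34/93 = 1/6 ✓
b·c³: (-3/184)·(-125/27) + (-6/161)·2197/216 + 31/56·1 = 1/4 ✓
b·(c∘Ac): (-6/161)·299/144 + 31/56·34/93 = 1/8 ✓
b·Ac²: (-6/161)·(-115/72) + 31/56·4/93 = 1/12 ✓
b·A²c: 31/56·7/93 = 1/24 ✓; 4 stages ⇒ order 4.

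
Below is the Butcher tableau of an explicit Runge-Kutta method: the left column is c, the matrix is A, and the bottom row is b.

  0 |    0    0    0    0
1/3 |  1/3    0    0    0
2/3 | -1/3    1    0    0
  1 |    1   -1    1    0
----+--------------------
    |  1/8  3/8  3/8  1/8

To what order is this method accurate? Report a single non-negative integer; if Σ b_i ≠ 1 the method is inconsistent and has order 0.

b = (1/8, 3/8, 3/8, 1/8)
c = (0, 1/3, 2/3, 1)
Ac = (0, 0, 1/3, 1/3)
Σ b_i: 1/8·1 + 3/8·1 + 3/8·1 + 1/8·1 = 1 ✓
b·c: 3/8·1/3 + 3/8·2/3 + 1/8·1 = 1/2 ✓
b·c²: 3/8·1/9 + 3/8·4/9 + 1/8·1 = 1/3 ✓
b·Ac: 3/8·1/3 + 1/8·1/3 = 1/6 ✓
b·c³: 3/8·1/27 + 3/8·8/27 + 1/8·1 = 1/4 ✓
b·(c∘Ac): 3/8·2/9 + 1/8·1/3 = 1/8 ✓
b·Ac²: 3/8·1/9 + 1/8·1/3 = 1/12 ✓
b·A²c: 1/8·1/3 = 1/24 ✓; 4 stages ⇒ order 4.

4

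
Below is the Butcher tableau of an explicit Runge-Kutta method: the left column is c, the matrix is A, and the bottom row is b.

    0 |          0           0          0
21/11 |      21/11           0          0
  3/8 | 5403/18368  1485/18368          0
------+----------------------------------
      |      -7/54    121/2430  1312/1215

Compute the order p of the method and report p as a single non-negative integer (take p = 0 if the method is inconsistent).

b = (-7/54, 121/2430, 1312/1215)
c = (0, 21/11, 3/8)
Ac = (0, 0, 405/2624)
Σ b_i: (-7/54)·1 + 121/2430·1 + 1312/1215·1 = 1 ✓
b·c: 121/2430·21/11 + 1312/1215·3/8 = 1/2 ✓
b·c²: 121/2430·441/121 + 1312/1215·9/64 = 1/3 ✓
b·Ac: 1312/1215·405/2624 = 1/6 ✓; 3 stages ⇒ order 3.

3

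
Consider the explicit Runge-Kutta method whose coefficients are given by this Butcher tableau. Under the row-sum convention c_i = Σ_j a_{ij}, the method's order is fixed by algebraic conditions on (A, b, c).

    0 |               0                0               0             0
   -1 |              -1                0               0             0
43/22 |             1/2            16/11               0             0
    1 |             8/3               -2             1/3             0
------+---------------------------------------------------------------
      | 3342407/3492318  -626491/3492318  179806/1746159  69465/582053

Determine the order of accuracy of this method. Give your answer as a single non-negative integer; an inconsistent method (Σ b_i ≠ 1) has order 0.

3

b = (3342407/3492318, -626491/3492318, 179806/1746159, 69465/582053)
c = (0, -1, 43/22, 1)
Ac = (0, 0, -16/11, 175/66)
Σ b_i: 3342407/3492318·1 + (-626491/3492318)·1 + 179806/1746159·1 + 69465/582053·1 = 1 ✓
b·c: (-626491/3492318)·(-1) + 179806/1746159·43/22 + 69465/582053·1 = 1/2 ✓
b·c²: (-626491/3492318)·1 + 179806/1746159·1849/484 + 69465/582053·1 = 1/3 ✓
b·Ac: 179806/1746159·(-16/11) + 69465/582053·175/66 = 1/6 ✓
b·c³: (-626491/3492318)·(-1) + 179806/1746159·79507/10648 + 69465/582053·1 = 27341961/25610332 ≠ 1/4 ⇒ order 3.
b·(c∘Ac): 179806/1746159·(-344/121) + 69465/582053·175/66 = 82757/3492318 ≠ 1/8
b·Ac²: 179806/1746159·16/11 + 69465/582053·(-1055/1452) = 4845259/76830996 ≠ 1/12
b·A²c: 69465/582053·(-16/33) = -33680/582053 ≠ 1/24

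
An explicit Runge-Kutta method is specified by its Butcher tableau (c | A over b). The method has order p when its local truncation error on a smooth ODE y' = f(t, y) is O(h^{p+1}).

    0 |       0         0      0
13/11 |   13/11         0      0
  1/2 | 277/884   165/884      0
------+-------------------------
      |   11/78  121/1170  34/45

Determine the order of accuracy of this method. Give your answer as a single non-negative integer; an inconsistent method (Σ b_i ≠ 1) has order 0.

b = (11/78, 121/1170, 34/45)
c = (0, 13/11, 1/2)
Ac = (0, 0, 15/68)
Σ b_i: 11/78·1 + 121/1170·1 + 34/45·1 = 1 ✓
b·c: 121/1170·13/11 + 34/45·1/2 = 1/2 ✓
b·c²: 121/1170·169/121 + 34/45·1/4 = 1/3 ✓
b·Ac: 34/45·15/68 = 1/6 ✓; 3 stages ⇒ order 3.

3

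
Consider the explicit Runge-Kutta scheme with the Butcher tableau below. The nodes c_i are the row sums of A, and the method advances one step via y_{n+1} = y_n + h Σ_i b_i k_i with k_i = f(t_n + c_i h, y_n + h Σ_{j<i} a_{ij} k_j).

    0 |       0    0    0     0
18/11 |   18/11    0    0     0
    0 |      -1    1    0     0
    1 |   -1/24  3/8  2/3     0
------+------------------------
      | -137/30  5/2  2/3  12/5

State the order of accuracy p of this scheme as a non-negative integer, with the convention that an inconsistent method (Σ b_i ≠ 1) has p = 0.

b = (-137/30, 5/2, 2/3, 12/5)
c = (0, 18/11, 0, 1)
Ac = (0, 0, 18/11, 27/44)
Σ b_i: (-137/30)·1 + 5/2·1 + 2/3·1 + 12/5·1 = 1 ✓
b·c: 5/2·18/11 + 12/5·1 = 357/55 ≠ 1/2 ⇒ order 1.

1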